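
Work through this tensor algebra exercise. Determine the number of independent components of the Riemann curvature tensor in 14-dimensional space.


The Riemann tensor in d dimensions has d^2(d^2 - 1)/12 independent components.
d = 14, so d^2 = 196
d^2 - 1 = 195
d^2(d^2 - 1) = 196 * 195 = 38220
Divide by 12: 38220 / 12 = 3185

3185


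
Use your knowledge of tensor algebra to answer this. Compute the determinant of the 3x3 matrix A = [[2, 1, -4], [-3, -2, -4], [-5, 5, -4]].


Expanding along the first row, det(A) = a11*M_11 - a12*M_12 + a13*M_13, where M_1j is the (1,j) minor.
Minor M_11 = -2*-4 - -4*5 = 28
Minor M_12 = -3*-4 - -4*-5 = -8
Minor M_13 = -3*5 - -2*-5 = -25
det = 2*(28) - 1*(-8) + -4*(-25)
    = 56 - -8 + 100
    = 164

164


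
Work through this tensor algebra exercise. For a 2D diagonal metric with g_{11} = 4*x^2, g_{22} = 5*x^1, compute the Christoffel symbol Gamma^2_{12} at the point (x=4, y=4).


For a diagonal metric, Gamma^k_{ij} = (1/2) g^{kk} (dg_{ik}/dx_j + dg_{jk}/dx_i - dg_{ij}/dx_k).
The metric is diagonal, so g_{ab} = 0 for a != b.
At the given point: g_{11} = 64, g_{22} = 20
g^{22} = 1/20
dg_{12}/dx_2 = 0 (off-diagonal)
dg_{22}/dx_1 = dg_{22}/dx_1 = 5
dg_{12}/dx_2 = 0 (off-diagonal)
Numerator = 0 + 5 - 0 = 5
Gamma^2_{12} = 5 / (2 * 20) = 1/8

1/8


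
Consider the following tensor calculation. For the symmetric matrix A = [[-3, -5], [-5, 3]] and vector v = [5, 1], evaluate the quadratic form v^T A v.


First compute Av:
(Av)_1 = -3*5 + -5*1 = -20
(Av)_2 = -5*5 + 3*1 = -22
Av = [-20, -22]
Then v^T (Av) = 5*-20 + 1*-22
= -100 + -22 = -122

-122


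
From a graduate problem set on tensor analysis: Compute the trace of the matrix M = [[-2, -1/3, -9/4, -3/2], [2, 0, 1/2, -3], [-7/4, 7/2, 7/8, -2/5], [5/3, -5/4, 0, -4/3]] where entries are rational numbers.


The trace is the sum of diagonal entries.
Diagonal: M[1,1] = -2, M[2,2] = 0, M[3,3] = 7/8, M[4,4] = -4/3
Tr(M) = -2 + 0 + 7/8 + -4/3
Computing step by step:
After adding M[1,1]: -2
After adding M[2,2]: -2
After adding M[3,3]: -9/8
After adding M[4,4]: -59/24
Tr(M) = -59/24

-59/24


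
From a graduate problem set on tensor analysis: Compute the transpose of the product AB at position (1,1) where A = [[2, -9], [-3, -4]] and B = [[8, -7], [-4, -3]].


(AB)^T_{ij} = (AB)_{ji} = sum_k A_{jk} B_{ki}.
For i=1, j=1 we need (AB)_{11}:
A_{11} * B_{11} = 2 * 8 = 16
A_{12} * B_{21} = -9 * -4 = 36
Sum = 16 + 36 = 52

52


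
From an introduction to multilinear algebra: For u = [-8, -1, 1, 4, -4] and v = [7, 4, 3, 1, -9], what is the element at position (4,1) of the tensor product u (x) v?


The outer product entry T_{ij} = u_i * v_j.
We need i=4, j=1.
u_4 = 4, v_1 = 7
T_{4,1} = 4 * 7 = 28

28


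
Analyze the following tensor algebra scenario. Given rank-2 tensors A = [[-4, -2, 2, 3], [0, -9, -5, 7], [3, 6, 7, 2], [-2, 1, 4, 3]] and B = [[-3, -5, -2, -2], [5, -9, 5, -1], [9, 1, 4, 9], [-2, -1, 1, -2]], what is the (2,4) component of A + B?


Tensor addition is component-wise: (A + B)_{ij} = A_{ij} + B_{ij}.
A_{24} = 7
B_{24} = -1
(A + B)_{24} = 7 + -1 = 6

6


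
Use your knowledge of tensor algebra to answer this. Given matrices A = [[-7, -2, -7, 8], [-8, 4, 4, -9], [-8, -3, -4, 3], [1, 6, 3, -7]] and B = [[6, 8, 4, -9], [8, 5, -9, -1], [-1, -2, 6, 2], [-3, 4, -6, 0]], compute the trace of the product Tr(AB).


Tr(AB) = sum_i (AB)_{ii} where (AB)_{ii} = sum_k A_{ik} B_{ki}.
(AB)_{11} = -7*6 + -2*8 + -7*-1 + 8*-3 = -75
(AB)_{22} = -8*8 + 4*5 + 4*-2 + -9*4 = -88
(AB)_{33} = -8*4 + -3*-9 + -4*6 + 3*-6 = -47
(AB)_{44} = 1*-9 + 6*-1 + 3*2 + -7*0 = -9
Tr(AB) = -75 + -88 + -47 + -9 = -219

-219


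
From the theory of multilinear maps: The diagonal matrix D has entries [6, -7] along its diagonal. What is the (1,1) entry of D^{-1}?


For a diagonal matrix, the inverse has entries (D^{-1})_{ii} = 1/d_{ii}.
The diagonal entries are: d_{11} = 6, d_{22} = -7
We need (D^{-1})_{11} = 1/d_{11} = 1/6 = 1/6

1/6


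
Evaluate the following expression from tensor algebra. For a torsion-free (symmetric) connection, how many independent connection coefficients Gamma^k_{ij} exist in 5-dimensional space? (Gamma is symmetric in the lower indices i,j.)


Christoffel symbols Gamma^k_{ij} are symmetric in i,j, so there are d * d(d+1)/2 independent symbols.
d = 5
d(d+1)/2 = 5 * 6 / 2 = 15
Total = 5 * 15 = 75

75


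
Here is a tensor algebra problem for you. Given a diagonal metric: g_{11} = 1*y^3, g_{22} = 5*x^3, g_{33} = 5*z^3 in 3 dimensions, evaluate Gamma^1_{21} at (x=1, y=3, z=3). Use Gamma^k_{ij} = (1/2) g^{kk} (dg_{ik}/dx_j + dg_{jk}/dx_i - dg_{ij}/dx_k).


For a diagonal metric, Gamma^k_{ij} = (1/2) g^{kk} (dg_{ik}/dx_j + dg_{jk}/dx_i - dg_{ij}/dx_k).
The metric is diagonal, so g_{ab} = 0 for a != b.
At the given point: g_{11} = 27, g_{22} = 5, g_{33} = 135
g^{11} = 1/27
dg_{21}/dx_1 = 0 (off-diagonal)
dg_{11}/dx_2 = dg_{11}/dx_2 = 27
dg_{21}/dx_1 = 0 (off-diagonal)
Numerator = 0 + 27 - 0 = 27
Gamma^1_{21} = 27 / (2 * 27) = 1/2

1/2


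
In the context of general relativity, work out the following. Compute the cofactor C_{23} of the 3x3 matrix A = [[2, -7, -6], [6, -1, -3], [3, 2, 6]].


To find cofactor C_{23}, delete row 2 and column 3.
The resulting 2x2 submatrix is: [[2, -7], [3, 2]]
Minor M_{23} = 2*2 - -7*3
  = 4 - -21 = 25
Sign = (-1)^(2+3) = (-1)^5 = -1
Cofactor C_{23} = -1 * 25 = -25

-25


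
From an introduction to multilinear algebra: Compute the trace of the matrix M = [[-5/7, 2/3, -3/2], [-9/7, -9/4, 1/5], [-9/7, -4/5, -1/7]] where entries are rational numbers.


The trace is the sum of diagonal entries.
Diagonal: M[1,1] = -5/7, M[2,2] = -9/4, M[3,3] = -1/7
Tr(M) = -5/7 + -9/4 + -1/7
Computing step by step:
After adding M[1,1]: -5/7
After adding M[2,2]: -83/28
After adding M[3,3]: -87/28
Tr(M) = -87/28

-87/28


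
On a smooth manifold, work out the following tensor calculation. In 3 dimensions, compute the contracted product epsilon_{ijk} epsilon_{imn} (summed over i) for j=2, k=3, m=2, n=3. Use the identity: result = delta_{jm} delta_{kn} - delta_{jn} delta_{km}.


Using the identity: epsilon_{ijk} epsilon_{imn} = delta_{jm} delta_{kn} - delta_{jn} delta_{km}.
delta_{22} = 1
delta_{33} = 1
delta_{23} = 0
delta_{32} = 0
Result = 1 * 1 - 0 * 0 = 1 - 0 = 1

1


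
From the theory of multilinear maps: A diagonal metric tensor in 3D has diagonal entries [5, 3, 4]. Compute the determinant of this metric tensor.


For a diagonal metric, the determinant is the product of diagonal entries.
Diagonal entries: 5, 3, 4
det(g) = 5 * 3 * 4 = 60

60


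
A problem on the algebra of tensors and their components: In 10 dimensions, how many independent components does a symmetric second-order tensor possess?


A symmetric rank-2 tensor in d dimensions has d(d+1)/2 independent components.
d = 10
d(d+1)/2 = 10 * 11 / 2 = 110 / 2 = 55

55


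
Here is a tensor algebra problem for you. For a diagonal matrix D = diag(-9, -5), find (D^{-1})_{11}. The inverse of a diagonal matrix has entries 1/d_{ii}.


For a diagonal matrix, the inverse has entries (D^{-1})_{ii} = 1/d_{ii}.
The diagonal entries are: d_{11} = -9, d_{22} = -5
We need (D^{-1})_{11} = 1/d_{11} = 1/-9 = -1/9

-1/9


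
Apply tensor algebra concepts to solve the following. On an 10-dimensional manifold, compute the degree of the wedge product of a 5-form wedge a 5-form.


The degree of a wedge product is the sum of the degrees of the individual forms.
Degrees: 5, 5
Total degree = 5 + 5 = 10

10


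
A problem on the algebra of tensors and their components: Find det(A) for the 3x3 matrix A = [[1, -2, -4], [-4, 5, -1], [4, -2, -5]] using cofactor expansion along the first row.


Expanding along the first row, det(A) = a11*M_11 - a12*M_12 + a13*M_13, where M_1j is the (1,j) minor.
Minor M_11 = 5*-5 - -1*-2 = -27
Minor M_12 = -4*-5 - -1*4 = 24
Minor M_13 = -4*-2 - 5*4 = -12
det = 1*(-27) - -2*(24) + -4*(-12)
    = -27 - -48 + 48
    = 69

69


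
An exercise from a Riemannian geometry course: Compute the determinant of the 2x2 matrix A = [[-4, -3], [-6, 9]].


For a 2x2 matrix [[a, b], [c, d]], det = a*d - b*c.
a = -4, b = -3, c = -6, d = 9
a*d = -4 * 9 = -36
b*c = -3 * -6 = 18
det = -36 - 18 = -54

-54


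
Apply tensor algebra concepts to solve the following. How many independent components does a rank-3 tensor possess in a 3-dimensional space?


The number of components of a rank-r tensor in d dimensions is d^r.
Here d = 3 and r = 3.
3^3 = 27

27


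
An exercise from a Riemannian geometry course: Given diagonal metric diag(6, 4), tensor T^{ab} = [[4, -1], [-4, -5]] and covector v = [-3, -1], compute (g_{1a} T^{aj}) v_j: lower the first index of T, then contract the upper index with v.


Step 1: lower the first index. For a diagonal metric, g_{ia} T^{aj} = g_{ii} T^{ij} (no sum on i).
g_{11} = 6
S_1{}^1 = 6 * T^{11} = 6 * 4 = 24
S_1{}^2 = 6 * T^{12} = 6 * -1 = -6
Step 2: contract S_1{}^j with v_j.
S_1{}^1 * v_1 = 24 * -3 = -72
S_1{}^2 * v_2 = -6 * -1 = 6
Result = -72 + 6 = -66

-66


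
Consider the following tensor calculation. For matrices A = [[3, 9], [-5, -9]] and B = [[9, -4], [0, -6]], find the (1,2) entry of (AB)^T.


(AB)^T_{ij} = (AB)_{ji} = sum_k A_{jk} B_{ki}.
For i=1, j=2 we need (AB)_{21}:
A_{21} * B_{11} = -5 * 9 = -45
A_{22} * B_{21} = -9 * 0 = 0
Sum = -45 + 0 = -45

-45


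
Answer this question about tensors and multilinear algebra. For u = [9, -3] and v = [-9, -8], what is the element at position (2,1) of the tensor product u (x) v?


The outer product entry T_{ij} = u_i * v_j.
We need i=2, j=1.
u_2 = -3, v_1 = -9
T_{2,1} = -3 * -9 = 27

27


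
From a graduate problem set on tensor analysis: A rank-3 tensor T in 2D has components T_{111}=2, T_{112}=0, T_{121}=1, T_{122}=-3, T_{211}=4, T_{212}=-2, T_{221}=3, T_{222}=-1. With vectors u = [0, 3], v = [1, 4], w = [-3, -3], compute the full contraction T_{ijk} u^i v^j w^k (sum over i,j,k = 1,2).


S = sum over i,j,k of T_{ijk} u_i v_j w_k. Expanding all 8 terms:
T_{111}*u_1*v_1*w_1 = 2*0*1*-3 = 0  (running total: 0)
T_{112}*u_1*v_1*w_2 = 0*0*1*-3 = 0  (running total: 0)
T_{121}*u_1*v_2*w_1 = 1*0*4*-3 = 0  (running total: 0)
T_{122}*u_1*v_2*w_2 = -3*0*4*-3 = 0  (running total: 0)
T_{211}*u_2*v_1*w_1 = 4*3*1*-3 = -36  (running total: -36)
T_{212}*u_2*v_1*w_2 = -2*3*1*-3 = 18  (running total: -18)
T_{221}*u_2*v_2*w_1 = 3*3*4*-3 = -108  (running total: -126)
T_{222}*u_2*v_2*w_2 = -1*3*4*-3 = 36  (running total: -90)
S = -90

-90


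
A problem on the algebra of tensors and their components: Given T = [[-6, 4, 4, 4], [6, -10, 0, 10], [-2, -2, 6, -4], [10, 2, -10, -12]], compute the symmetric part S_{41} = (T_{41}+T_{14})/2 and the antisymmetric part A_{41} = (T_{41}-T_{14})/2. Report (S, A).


T_{41} = 10
T_{14} = 4
S_{41} = (10 + 4)/2 = 14/2 = 7
A_{41} = (10 - 4)/2 = 6/2 = 3
Check: S + A = 7 + 3 = 10 = T_{41}.

(7, 3)


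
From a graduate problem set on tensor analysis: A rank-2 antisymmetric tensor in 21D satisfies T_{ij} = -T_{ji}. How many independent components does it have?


An antisymmetric rank-2 tensor satisfies A_{ij} = -A_{ji}, so diagonal entries are zero.
The independent components are the upper-triangular entries: C(n, 2) = n(n-1)/2.
n = 21
C(21, 2) = 21 * 20 / 2 = 420 / 2 = 210

210


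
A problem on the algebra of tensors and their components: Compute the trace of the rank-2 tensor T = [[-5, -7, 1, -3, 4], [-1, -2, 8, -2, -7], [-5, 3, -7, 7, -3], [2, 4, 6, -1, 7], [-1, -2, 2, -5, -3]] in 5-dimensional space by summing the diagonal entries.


The contraction (trace) of a rank-2 tensor is the sum of its diagonal elements.
Diagonal entries: A[1,1] = -5, A[2,2] = -2, A[3,3] = -7, A[4,4] = -1, A[5,5] = -3
Tr(A) = -5 + -2 + -7 + -1 + -3 = -18

-18


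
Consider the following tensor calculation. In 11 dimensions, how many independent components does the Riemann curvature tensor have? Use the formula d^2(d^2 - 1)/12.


The Riemann tensor in d dimensions has d^2(d^2 - 1)/12 independent components.
d = 11, so d^2 = 121
d^2 - 1 = 120
d^2(d^2 - 1) = 121 * 120 = 14520
Divide by 12: 14520 / 12 = 1210

1210


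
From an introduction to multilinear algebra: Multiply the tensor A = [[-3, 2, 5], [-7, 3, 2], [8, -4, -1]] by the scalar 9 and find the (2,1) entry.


Scalar multiplication: (cA)_{ij} = c * A_{ij}.
c = 9
A_{21} = -7
(cA)_{21} = 9 * -7 = -63

-63


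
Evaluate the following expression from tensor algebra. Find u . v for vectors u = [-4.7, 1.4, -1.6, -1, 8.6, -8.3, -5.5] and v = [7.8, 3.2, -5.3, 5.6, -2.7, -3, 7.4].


The inner product u . v = sum of u_i * v_i.
Term-by-term: -4.7 * 7.8, 1.4 * 3.2, -1.6 * -5.3, -1 * 5.6, 8.6 * -2.7, -8.3 * -3, -5.5 * 7.4
Products: -36.66, 4.48, 8.48, -5.6, -23.22, 24.9, -40.7
Sum = -36.66 + 4.48 + 8.48 + -5.6 + -23.22 + 24.9 + -40.7 = -68.32

-68.32


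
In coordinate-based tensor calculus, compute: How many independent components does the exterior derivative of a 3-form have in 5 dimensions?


The exterior derivative of a p-form is a (p+1)-form.
Its number of independent components is C(n, p+1).
n = 5, p+1 = 4
C(5, 4) = 5

5


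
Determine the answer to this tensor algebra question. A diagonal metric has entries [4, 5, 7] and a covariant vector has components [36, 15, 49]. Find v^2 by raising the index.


To raise an index with a diagonal metric: v^i = v_i / g_{ii}.
For index 2: v_2 = 15, g_{22} = 5
v^2 = 15 / 5 = 3

3


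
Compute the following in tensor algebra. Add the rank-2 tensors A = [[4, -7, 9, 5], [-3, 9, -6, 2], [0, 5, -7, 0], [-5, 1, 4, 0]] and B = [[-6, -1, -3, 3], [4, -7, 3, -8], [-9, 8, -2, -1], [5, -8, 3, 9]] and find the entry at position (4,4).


Tensor addition is component-wise: (A + B)_{ij} = A_{ij} + B_{ij}.
A_{44} = 0
B_{44} = 9
(A + B)_{44} = 0 + 9 = 9

9


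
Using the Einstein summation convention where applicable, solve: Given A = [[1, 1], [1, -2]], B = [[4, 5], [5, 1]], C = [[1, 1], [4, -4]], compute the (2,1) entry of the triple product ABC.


(ABC)_{21} = sum_m (AB)_{2m} C_{m1}. First compute row 2 of AB.
(AB)_{21} = 1*4 + -2*5 = -6
(AB)_{22} = 1*5 + -2*1 = 3
Now contract with column 1 of C:
(AB)_{21} * C_{11} = -6 * 1 = -6
(AB)_{22} * C_{21} = 3 * 4 = 12
(ABC)_{21} = -6 + 12 = 6

6


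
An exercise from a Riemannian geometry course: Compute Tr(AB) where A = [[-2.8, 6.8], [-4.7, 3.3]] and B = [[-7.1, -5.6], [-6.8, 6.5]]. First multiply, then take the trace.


Tr(AB) = sum_i (AB)_{ii} where (AB)_{ii} = sum_k A_{ik} B_{ki}.
(AB)_{11} = -2.8*-7.1 + 6.8*-6.8 = -26.36
(AB)_{22} = -4.7*-5.6 + 3.3*6.5 = 47.77
Tr(AB) = -26.36 + 47.77 = 21.41

21.41


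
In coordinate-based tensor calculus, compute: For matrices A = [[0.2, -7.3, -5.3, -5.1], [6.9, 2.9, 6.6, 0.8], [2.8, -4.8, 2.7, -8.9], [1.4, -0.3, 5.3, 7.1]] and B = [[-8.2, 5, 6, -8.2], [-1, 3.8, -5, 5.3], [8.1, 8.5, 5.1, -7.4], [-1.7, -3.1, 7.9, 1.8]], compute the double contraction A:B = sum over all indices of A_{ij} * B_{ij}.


A:B = sum over all i,j of A_{ij} * B_{ij}.
Row 1: 0.2*-8.2=-1.64, -7.3*5=-36.5, -5.3*6=-31.8, -5.1*-8.2=41.82 => row sum = -28.12
Row 2: 6.9*-1=-6.9, 2.9*3.8=11.02, 6.6*-5=-33, 0.8*5.3=4.24 => row sum = -24.64
Row 3: 2.8*8.1=22.68, -4.8*8.5=-40.8, 2.7*5.1=13.77, -8.9*-7.4=65.86 => row sum = 61.51
Row 4: 1.4*-1.7=-2.38, -0.3*-3.1=0.93, 5.3*7.9=41.87, 7.1*1.8=12.78 => row sum = 53.2
Total = -28.12 + -24.64 + 61.51 + 53.2 = 61.95

61.95


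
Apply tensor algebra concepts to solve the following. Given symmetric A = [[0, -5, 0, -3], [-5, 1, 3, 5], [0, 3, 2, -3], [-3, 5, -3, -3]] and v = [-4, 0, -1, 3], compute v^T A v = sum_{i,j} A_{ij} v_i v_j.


First compute Av:
(Av)_1 = 0*-4 + -5*0 + 0*-1 + -3*3 = -9
(Av)_2 = -5*-4 + 1*0 + 3*-1 + 5*3 = 32
(Av)_3 = 0*-4 + 3*0 + 2*-1 + -3*3 = -11
(Av)_4 = -3*-4 + 5*0 + -3*-1 + -3*3 = 6
Av = [-9, 32, -11, 6]
Then v^T (Av) = -4*-9 + 0*32 + -1*-11 + 3*6
= 36 + 0 + 11 + 18 = 65

65


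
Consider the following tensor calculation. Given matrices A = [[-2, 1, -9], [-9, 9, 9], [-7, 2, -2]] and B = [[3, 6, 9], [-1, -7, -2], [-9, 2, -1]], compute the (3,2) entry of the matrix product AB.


(AB)_{ij} = sum_k A_{ik} B_{kj}.
For i=3, j=2:
A_{31} * B_{12} = -7 * 6 = -42
A_{32} * B_{22} = 2 * -7 = -14
A_{33} * B_{32} = -2 * 2 = -4
Sum = -42 + -14 + -4 = -60

-60


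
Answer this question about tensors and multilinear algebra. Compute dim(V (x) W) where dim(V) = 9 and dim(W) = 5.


The dimension of a tensor product is the product of dimensions.
dim(V) = 9, dim(W) = 5
dim(V (x) W) = 9 * 5 = 45

45


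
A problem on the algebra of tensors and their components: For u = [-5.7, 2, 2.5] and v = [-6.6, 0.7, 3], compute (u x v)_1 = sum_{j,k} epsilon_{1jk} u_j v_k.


(u x v)_1 = sum_{j,k} epsilon_{1jk} u_j v_k. Only permutations of (1,2,3) contribute; the two non-zero terms are:
eps_{123} u_2 v_3 = 1 * 2 * 3 = 6
eps_{132} u_3 v_2 = -1 * 2.5 * 0.7 = -1.75
(u x v)_1 = 4.25

4.25


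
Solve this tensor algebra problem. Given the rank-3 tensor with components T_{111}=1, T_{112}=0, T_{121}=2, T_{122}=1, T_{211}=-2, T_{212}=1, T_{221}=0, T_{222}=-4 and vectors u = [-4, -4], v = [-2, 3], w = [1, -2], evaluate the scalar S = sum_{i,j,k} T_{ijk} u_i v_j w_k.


S = sum over i,j,k of T_{ijk} u_i v_j w_k. Expanding all 8 terms:
T_{111}*u_1*v_1*w_1 = 1*-4*-2*1 = 8  (running total: 8)
T_{112}*u_1*v_1*w_2 = 0*-4*-2*-2 = 0  (running total: 8)
T_{121}*u_1*v_2*w_1 = 2*-4*3*1 = -24  (running total: -16)
T_{122}*u_1*v_2*w_2 = 1*-4*3*-2 = 24  (running total: 8)
T_{211}*u_2*v_1*w_1 = -2*-4*-2*1 = -16  (running total: -8)
T_{212}*u_2*v_1*w_2 = 1*-4*-2*-2 = -16  (running total: -24)
T_{221}*u_2*v_2*w_1 = 0*-4*3*1 = 0  (running total: -24)
T_{222}*u_2*v_2*w_2 = -4*-4*3*-2 = -96  (running total: -120)
S = -120

-120


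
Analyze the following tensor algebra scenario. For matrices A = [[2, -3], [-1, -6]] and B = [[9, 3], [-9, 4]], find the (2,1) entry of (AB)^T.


(AB)^T_{ij} = (AB)_{ji} = sum_k A_{jk} B_{ki}.
For i=2, j=1 we need (AB)_{12}:
A_{11} * B_{12} = 2 * 3 = 6
A_{12} * B_{22} = -3 * 4 = -12
Sum = 6 + -12 = -6

-6


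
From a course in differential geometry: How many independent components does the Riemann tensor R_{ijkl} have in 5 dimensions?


The Riemann tensor in d dimensions has d^2(d^2 - 1)/12 independent components.
d = 5, so d^2 = 25
d^2 - 1 = 24
d^2(d^2 - 1) = 25 * 24 = 600
Divide by 12: 600 / 12 = 50

50


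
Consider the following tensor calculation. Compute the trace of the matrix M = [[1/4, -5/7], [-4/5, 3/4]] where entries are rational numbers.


The trace is the sum of diagonal entries.
Diagonal: M[1,1] = 1/4, M[2,2] = 3/4
Tr(M) = 1/4 + 3/4
Computing step by step:
After adding M[1,1]: 1/4
After adding M[2,2]: 1
Tr(M) = 1

1


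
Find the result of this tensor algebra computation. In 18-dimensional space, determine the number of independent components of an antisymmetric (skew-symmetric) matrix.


An antisymmetric rank-2 tensor satisfies A_{ij} = -A_{ji}, so diagonal entries are zero.
The independent components are the upper-triangular entries: C(n, 2) = n(n-1)/2.
n = 18
C(18, 2) = 18 * 17 / 2 = 306 / 2 = 153

153


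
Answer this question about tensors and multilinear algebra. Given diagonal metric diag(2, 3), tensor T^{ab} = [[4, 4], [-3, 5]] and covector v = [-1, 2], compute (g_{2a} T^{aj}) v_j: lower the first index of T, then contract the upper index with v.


Step 1: lower the first index. For a diagonal metric, g_{ia} T^{aj} = g_{ii} T^{ij} (no sum on i).
g_{22} = 3
S_2{}^1 = 3 * T^{21} = 3 * -3 = -9
S_2{}^2 = 3 * T^{22} = 3 * 5 = 15
Step 2: contract S_2{}^j with v_j.
S_2{}^1 * v_1 = -9 * -1 = 9
S_2{}^2 * v_2 = 15 * 2 = 30
Result = 9 + 30 = 39

39


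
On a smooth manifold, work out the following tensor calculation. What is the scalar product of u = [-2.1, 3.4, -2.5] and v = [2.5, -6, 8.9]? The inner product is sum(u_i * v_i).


The inner product u . v = sum of u_i * v_i.
Term-by-term: -2.1 * 2.5, 3.4 * -6, -2.5 * 8.9
Products: -5.25, -20.4, -22.25
Sum = -5.25 + -20.4 + -22.25 = -47.9

-47.9


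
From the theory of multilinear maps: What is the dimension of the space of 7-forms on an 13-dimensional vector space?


The dimension of the space of p-forms on an n-dimensional space is C(n, p).
n = 13, p = 7
C(13, 7) = 13! / (7! * 6!) = 1716

1716


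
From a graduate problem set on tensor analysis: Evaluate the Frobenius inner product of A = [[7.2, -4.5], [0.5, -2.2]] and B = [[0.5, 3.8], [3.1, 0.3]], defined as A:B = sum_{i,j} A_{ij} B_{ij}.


A:B = sum over all i,j of A_{ij} * B_{ij}.
Row 1: 7.2*0.5=3.6, -4.5*3.8=-17.1 => row sum = -13.5
Row 2: 0.5*3.1=1.55, -2.2*0.3=-0.66 => row sum = 0.89
Total = -13.5 + 0.89 = -12.61

-12.61


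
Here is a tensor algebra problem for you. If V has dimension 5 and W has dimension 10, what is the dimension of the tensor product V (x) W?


The dimension of a tensor product is the product of dimensions.
dim(V) = 5, dim(W) = 10
dim(V (x) W) = 5 * 10 = 50

50


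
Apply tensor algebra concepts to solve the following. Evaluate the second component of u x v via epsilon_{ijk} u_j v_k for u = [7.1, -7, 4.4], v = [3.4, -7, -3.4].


(u x v)_2 = sum_{j,k} epsilon_{2jk} u_j v_k. Only permutations of (1,2,3) contribute; the two non-zero terms are:
eps_{213} u_1 v_3 = -1 * 7.1 * -3.4 = 24.14
eps_{231} u_3 v_1 = 1 * 4.4 * 3.4 = 14.96
(u x v)_2 = 39.1

39.1


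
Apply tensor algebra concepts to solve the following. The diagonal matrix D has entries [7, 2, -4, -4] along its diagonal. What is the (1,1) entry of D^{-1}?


For a diagonal matrix, the inverse has entries (D^{-1})_{ii} = 1/d_{ii}.
The diagonal entries are: d_{11} = 7, d_{22} = 2, d_{33} = -4, d_{44} = -4
We need (D^{-1})_{11} = 1/d_{11} = 1/7 = 1/7

1/7


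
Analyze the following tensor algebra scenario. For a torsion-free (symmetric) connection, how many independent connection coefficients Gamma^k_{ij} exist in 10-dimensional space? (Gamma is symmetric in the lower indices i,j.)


Christoffel symbols Gamma^k_{ij} are symmetric in i,j, so there are d * d(d+1)/2 independent symbols.
d = 10
d(d+1)/2 = 10 * 11 / 2 = 55
Total = 10 * 55 = 550

550


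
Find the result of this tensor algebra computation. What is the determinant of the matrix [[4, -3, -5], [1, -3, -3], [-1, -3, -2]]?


Expanding along the first row, det(A) = a11*M_11 - a12*M_12 + a13*M_13, where M_1j is the (1,j) minor.
Minor M_11 = -3*-2 - -3*-3 = -3
Minor M_12 = 1*-2 - -3*-1 = -5
Minor M_13 = 1*-3 - -3*-1 = -6
det = 4*(-3) - -3*(-5) + -5*(-6)
    = -12 - 15 + 30
    = 3

3


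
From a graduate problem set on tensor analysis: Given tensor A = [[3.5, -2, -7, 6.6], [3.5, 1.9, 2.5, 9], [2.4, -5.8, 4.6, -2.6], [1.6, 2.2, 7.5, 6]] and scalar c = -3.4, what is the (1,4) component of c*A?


Scalar multiplication: (cA)_{ij} = c * A_{ij}.
c = -3.4
A_{14} = 6.6
(cA)_{14} = -3.4 * 6.6 = -22.44

-22.44


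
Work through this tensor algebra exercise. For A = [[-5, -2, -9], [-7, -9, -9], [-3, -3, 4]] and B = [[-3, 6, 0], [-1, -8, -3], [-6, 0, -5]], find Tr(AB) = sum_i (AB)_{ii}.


Tr(AB) = sum_i (AB)_{ii} where (AB)_{ii} = sum_k A_{ik} B_{ki}.
(AB)_{11} = -5*-3 + -2*-1 + -9*-6 = 71
(AB)_{22} = -7*6 + -9*-8 + -9*0 = 30
(AB)_{33} = -3*0 + -3*-3 + 4*-5 = -11
Tr(AB) = 71 + 30 + -11 = 90

90


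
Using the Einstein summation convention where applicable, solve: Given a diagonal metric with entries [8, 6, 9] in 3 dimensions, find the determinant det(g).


For a diagonal metric, the determinant is the product of diagonal entries.
Diagonal entries: 8, 6, 9
det(g) = 8 * 6 * 9 = 432

432


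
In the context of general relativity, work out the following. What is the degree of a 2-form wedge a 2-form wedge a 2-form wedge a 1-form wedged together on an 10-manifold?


The degree of a wedge product is the sum of the degrees of the individual forms.
Degrees: 2, 2, 2, 1
Total degree = 2 + 2 + 2 + 1 = 7

7


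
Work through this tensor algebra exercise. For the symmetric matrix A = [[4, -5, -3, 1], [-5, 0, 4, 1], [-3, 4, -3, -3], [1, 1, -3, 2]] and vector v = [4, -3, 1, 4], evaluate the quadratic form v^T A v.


First compute Av:
(Av)_1 = 4*4 + -5*-3 + -3*1 + 1*4 = 32
(Av)_2 = -5*4 + 0*-3 + 4*1 + 1*4 = -12
(Av)_3 = -3*4 + 4*-3 + -3*1 + -3*4 = -39
(Av)_4 = 1*4 + 1*-3 + -3*1 + 2*4 = 6
Av = [32, -12, -39, 6]
Then v^T (Av) = 4*32 + -3*-12 + 1*-39 + 4*6
= 128 + 36 + -39 + 24 = 149

149


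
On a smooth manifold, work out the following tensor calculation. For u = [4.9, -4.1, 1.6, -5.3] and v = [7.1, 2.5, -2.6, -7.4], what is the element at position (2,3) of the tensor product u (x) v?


The outer product entry T_{ij} = u_i * v_j.
We need i=2, j=3.
u_2 = -4.1, v_3 = -2.6
T_{2,3} = -4.1 * -2.6 = 10.66

10.66


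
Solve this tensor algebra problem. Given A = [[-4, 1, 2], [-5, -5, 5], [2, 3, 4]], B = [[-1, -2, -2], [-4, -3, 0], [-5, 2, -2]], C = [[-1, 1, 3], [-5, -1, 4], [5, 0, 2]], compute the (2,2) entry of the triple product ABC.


(ABC)_{22} = sum_m (AB)_{2m} C_{m2}. First compute row 2 of AB.
(AB)_{21} = -5*-1 + -5*-4 + 5*-5 = 0
(AB)_{22} = -5*-2 + -5*-3 + 5*2 = 35
(AB)_{23} = -5*-2 + -5*0 + 5*-2 = 0
Now contract with column 2 of C:
(AB)_{21} * C_{12} = 0 * 1 = 0
(AB)_{22} * C_{22} = 35 * -1 = -35
(AB)_{23} * C_{32} = 0 * 0 = 0
(ABC)_{22} = 0 + -35 + 0 = -35

-35


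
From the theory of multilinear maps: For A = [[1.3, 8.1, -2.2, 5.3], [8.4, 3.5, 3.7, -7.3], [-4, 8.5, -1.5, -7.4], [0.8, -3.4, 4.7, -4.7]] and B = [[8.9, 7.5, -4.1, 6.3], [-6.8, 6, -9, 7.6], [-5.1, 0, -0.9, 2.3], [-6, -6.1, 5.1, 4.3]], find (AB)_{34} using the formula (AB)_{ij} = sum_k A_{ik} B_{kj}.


(AB)_{ij} = sum_k A_{ik} B_{kj}.
For i=3, j=4:
A_{31} * B_{14} = -4 * 6.3 = -25.2
A_{32} * B_{24} = 8.5 * 7.6 = 64.6
A_{33} * B_{34} = -1.5 * 2.3 = -3.45
A_{34} * B_{44} = -7.4 * 4.3 = -31.82
Sum = -25.2 + 64.6 + -3.45 + -31.82 = 4.13

4.13


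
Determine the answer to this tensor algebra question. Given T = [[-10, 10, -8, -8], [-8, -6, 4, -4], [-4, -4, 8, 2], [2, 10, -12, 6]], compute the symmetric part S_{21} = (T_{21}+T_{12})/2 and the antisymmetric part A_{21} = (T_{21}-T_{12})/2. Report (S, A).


T_{21} = -8
T_{12} = 10
S_{21} = (-8 + 10)/2 = 2/2 = 1
A_{21} = (-8 - 10)/2 = -18/2 = -9
Check: S + A = 1 + -9 = -8 = T_{21}.

(1, -9)


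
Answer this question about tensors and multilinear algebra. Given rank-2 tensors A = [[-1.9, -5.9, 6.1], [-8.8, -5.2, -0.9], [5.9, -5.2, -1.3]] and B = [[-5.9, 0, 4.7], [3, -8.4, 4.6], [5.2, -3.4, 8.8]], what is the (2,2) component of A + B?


Tensor addition is component-wise: (A + B)_{ij} = A_{ij} + B_{ij}.
A_{22} = -5.2
B_{22} = -8.4
(A + B)_{22} = -5.2 + -8.4 = -13.6

-13.6


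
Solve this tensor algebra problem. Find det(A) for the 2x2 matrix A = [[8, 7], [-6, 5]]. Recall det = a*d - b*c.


For a 2x2 matrix [[a, b], [c, d]], det = a*d - b*c.
a = 8, b = 7, c = -6, d = 5
a*d = 8 * 5 = 40
b*c = 7 * -6 = -42
det = 40 - -42 = 82

82


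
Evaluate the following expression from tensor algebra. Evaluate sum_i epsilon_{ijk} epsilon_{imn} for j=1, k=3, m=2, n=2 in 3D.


Using the identity: epsilon_{ijk} epsilon_{imn} = delta_{jm} delta_{kn} - delta_{jn} delta_{km}.
delta_{12} = 0
delta_{32} = 0
delta_{12} = 0
delta_{32} = 0
Result = 0 * 0 - 0 * 0 = 0 - 0 = 0

0


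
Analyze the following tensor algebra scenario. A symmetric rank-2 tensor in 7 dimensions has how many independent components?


A symmetric rank-2 tensor in d dimensions has d(d+1)/2 independent components.
d = 7
d(d+1)/2 = 7 * 8 / 2 = 56 / 2 = 28

28


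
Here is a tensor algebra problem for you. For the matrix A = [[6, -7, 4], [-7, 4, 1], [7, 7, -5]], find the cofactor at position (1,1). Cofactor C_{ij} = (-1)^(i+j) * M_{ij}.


To find cofactor C_{11}, delete row 1 and column 1.
The resulting 2x2 submatrix is: [[4, 1], [7, -5]]
Minor M_{11} = 4*-5 - 1*7
  = -20 - 7 = -27
Sign = (-1)^(1+1) = (-1)^2 = 1
Cofactor C_{11} = 1 * -27 = -27

-27


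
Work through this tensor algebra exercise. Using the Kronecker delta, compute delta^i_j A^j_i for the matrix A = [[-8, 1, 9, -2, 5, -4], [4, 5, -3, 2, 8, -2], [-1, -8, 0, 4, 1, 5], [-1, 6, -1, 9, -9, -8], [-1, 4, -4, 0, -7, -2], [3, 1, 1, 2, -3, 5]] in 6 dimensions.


The contraction (trace) of a rank-2 tensor is the sum of its diagonal elements.
Diagonal entries: A[1,1] = -8, A[2,2] = 5, A[3,3] = 0, A[4,4] = 9, A[5,5] = -7, A[6,6] = 5
Tr(A) = -8 + 5 + 0 + 9 + -7 + 5 = 4

4


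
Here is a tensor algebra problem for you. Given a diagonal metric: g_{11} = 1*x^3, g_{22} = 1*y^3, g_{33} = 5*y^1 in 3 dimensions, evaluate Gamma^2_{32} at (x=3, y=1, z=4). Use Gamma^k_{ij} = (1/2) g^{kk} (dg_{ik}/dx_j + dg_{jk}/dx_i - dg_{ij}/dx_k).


For a diagonal metric, Gamma^k_{ij} = (1/2) g^{kk} (dg_{ik}/dx_j + dg_{jk}/dx_i - dg_{ij}/dx_k).
The metric is diagonal, so g_{ab} = 0 for a != b.
At the given point: g_{11} = 27, g_{22} = 1, g_{33} = 5
g^{22} = 1/1
dg_{32}/dx_2 = 0 (off-diagonal)
dg_{22}/dx_3 = dg_{22}/dx_3 = 0
dg_{32}/dx_2 = 0 (off-diagonal)
Numerator = 0 + 0 - 0 = 0
Gamma^2_{32} = 0 / (2 * 1) = 0

0


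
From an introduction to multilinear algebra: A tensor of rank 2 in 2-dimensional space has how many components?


The number of components of a rank-r tensor in d dimensions is d^r.
Here d = 2 and r = 2.
2^2 = 4

4


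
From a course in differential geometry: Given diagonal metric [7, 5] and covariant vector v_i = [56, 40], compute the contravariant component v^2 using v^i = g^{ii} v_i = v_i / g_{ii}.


To raise an index with a diagonal metric: v^i = v_i / g_{ii}.
For index 2: v_2 = 40, g_{22} = 5
v^2 = 40 / 5 = 8

8


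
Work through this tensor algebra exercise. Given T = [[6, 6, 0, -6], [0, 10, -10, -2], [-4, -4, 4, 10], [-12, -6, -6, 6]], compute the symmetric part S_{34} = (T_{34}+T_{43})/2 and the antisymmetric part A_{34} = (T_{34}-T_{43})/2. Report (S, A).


T_{34} = 10
T_{43} = -6
S_{34} = (10 + -6)/2 = 4/2 = 2
A_{34} = (10 - -6)/2 = 16/2 = 8
Check: S + A = 2 + 8 = 10 = T_{34}.

(2, 8)


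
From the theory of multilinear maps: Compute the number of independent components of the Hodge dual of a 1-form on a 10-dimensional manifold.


The Hodge dual of a p-form on an n-dimensional manifold is an (n-p)-form.
n = 10, p = 1, so dual degree = 10 - 1 = 9
The number of components is C(n, n-p) = C(10, 9) = 10

10


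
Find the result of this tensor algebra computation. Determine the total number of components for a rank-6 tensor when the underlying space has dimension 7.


The number of components of a rank-r tensor in d dimensions is d^r.
Here d = 7 and r = 6.
7^6 = 117649

117649


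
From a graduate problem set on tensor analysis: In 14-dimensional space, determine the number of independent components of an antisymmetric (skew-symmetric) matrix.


An antisymmetric rank-2 tensor satisfies A_{ij} = -A_{ji}, so diagonal entries are zero.
The independent components are the upper-triangular entries: C(n, 2) = n(n-1)/2.
n = 14
C(14, 2) = 14 * 13 / 2 = 182 / 2 = 91

91


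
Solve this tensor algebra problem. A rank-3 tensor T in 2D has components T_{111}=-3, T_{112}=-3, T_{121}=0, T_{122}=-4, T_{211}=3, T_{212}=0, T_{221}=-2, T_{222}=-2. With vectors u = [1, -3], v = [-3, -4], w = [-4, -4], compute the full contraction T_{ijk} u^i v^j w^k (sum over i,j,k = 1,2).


S = sum over i,j,k of T_{ijk} u_i v_j w_k. Expanding all 8 terms:
T_{111}*u_1*v_1*w_1 = -3*1*-3*-4 = -36  (running total: -36)
T_{112}*u_1*v_1*w_2 = -3*1*-3*-4 = -36  (running total: -72)
T_{121}*u_1*v_2*w_1 = 0*1*-4*-4 = 0  (running total: -72)
T_{122}*u_1*v_2*w_2 = -4*1*-4*-4 = -64  (running total: -136)
T_{211}*u_2*v_1*w_1 = 3*-3*-3*-4 = -108  (running total: -244)
T_{212}*u_2*v_1*w_2 = 0*-3*-3*-4 = 0  (running total: -244)
T_{221}*u_2*v_2*w_1 = -2*-3*-4*-4 = 96  (running total: -148)
T_{222}*u_2*v_2*w_2 = -2*-3*-4*-4 = 96  (running total: -52)
S = -52

-52


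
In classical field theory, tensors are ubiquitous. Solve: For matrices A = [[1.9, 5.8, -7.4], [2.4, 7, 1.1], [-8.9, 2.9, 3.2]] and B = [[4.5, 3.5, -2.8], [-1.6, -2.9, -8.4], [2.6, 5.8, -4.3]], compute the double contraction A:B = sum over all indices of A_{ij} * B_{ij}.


A:B = sum over all i,j of A_{ij} * B_{ij}.
Row 1: 1.9*4.5=8.55, 5.8*3.5=20.3, -7.4*-2.8=20.72 => row sum = 49.57
Row 2: 2.4*-1.6=-3.84, 7*-2.9=-20.3, 1.1*-8.4=-9.24 => row sum = -33.38
Row 3: -8.9*2.6=-23.14, 2.9*5.8=16.82, 3.2*-4.3=-13.76 => row sum = -20.08
Total = 49.57 + -33.38 + -20.08 = -3.89

-3.89


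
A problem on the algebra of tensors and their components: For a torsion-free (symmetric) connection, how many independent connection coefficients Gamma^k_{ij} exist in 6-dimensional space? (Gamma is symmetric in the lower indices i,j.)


Christoffel symbols Gamma^k_{ij} are symmetric in i,j, so there are d * d(d+1)/2 independent symbols.
d = 6
d(d+1)/2 = 6 * 7 / 2 = 21
Total = 6 * 21 = 126

126


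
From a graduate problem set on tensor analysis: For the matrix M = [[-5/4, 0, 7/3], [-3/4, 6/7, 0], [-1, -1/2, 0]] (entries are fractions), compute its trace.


The trace is the sum of diagonal entries.
Diagonal: M[1,1] = -5/4, M[2,2] = 6/7, M[3,3] = 0
Tr(M) = -5/4 + 6/7 + 0
Computing step by step:
After adding M[1,1]: -5/4
After adding M[2,2]: -11/28
After adding M[3,3]: -11/28
Tr(M) = -11/28

-11/28


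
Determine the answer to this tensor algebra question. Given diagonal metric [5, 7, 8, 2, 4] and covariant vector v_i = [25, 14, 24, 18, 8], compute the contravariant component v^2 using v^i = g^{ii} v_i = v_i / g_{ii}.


To raise an index with a diagonal metric: v^i = v_i / g_{ii}.
For index 2: v_2 = 14, g_{22} = 7
v^2 = 14 / 7 = 2

2


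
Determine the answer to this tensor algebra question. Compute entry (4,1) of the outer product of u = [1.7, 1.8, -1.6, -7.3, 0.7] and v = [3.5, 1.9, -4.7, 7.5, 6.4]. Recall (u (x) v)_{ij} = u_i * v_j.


The outer product entry T_{ij} = u_i * v_j.
We need i=4, j=1.
u_4 = -7.3, v_1 = 3.5
T_{4,1} = -7.3 * 3.5 = -25.55

-25.55


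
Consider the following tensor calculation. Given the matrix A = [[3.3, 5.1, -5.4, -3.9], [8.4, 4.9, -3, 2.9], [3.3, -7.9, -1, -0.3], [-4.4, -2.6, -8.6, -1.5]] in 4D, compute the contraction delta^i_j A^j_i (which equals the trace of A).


The contraction (trace) of a rank-2 tensor is the sum of its diagonal elements.
Diagonal entries: A[1,1] = 3.3, A[2,2] = 4.9, A[3,3] = -1, A[4,4] = -1.5
Tr(A) = 3.3 + 4.9 + -1 + -1.5 = 5.7

5.7


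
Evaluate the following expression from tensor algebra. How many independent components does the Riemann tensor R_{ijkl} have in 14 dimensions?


The Riemann tensor in d dimensions has d^2(d^2 - 1)/12 independent components.
d = 14, so d^2 = 196
d^2 - 1 = 195
d^2(d^2 - 1) = 196 * 195 = 38220
Divide by 12: 38220 / 12 = 3185

3185


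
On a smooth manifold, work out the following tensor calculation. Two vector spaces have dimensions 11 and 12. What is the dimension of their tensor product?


The dimension of a tensor product is the product of dimensions.
dim(V) = 11, dim(W) = 12
dim(V (x) W) = 11 * 12 = 132

132


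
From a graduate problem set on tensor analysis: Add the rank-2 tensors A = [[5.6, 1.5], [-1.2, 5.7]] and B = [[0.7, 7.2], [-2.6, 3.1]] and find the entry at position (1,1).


Tensor addition is component-wise: (A + B)_{ij} = A_{ij} + B_{ij}.
A_{11} = 5.6
B_{11} = 0.7
(A + B)_{11} = 5.6 + 0.7 = 6.3

6.3


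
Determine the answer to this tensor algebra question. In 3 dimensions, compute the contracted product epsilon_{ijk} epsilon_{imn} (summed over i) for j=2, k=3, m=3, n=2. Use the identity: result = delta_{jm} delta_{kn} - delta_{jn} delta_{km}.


Using the identity: epsilon_{ijk} epsilon_{imn} = delta_{jm} delta_{kn} - delta_{jn} delta_{km}.
delta_{23} = 0
delta_{32} = 0
delta_{22} = 1
delta_{33} = 1
Result = 0 * 0 - 1 * 1 = 0 - 1 = -1

-1


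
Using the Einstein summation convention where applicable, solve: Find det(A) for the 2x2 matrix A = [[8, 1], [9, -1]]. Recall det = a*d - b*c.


For a 2x2 matrix [[a, b], [c, d]], det = a*d - b*c.
a = 8, b = 1, c = 9, d = -1
a*d = 8 * -1 = -8
b*c = 1 * 9 = 9
det = -8 - 9 = -17

-17


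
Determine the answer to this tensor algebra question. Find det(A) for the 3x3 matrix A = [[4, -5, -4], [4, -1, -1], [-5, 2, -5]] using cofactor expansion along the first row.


Expanding along the first row, det(A) = a11*M_11 - a12*M_12 + a13*M_13, where M_1j is the (1,j) minor.
Minor M_11 = -1*-5 - -1*2 = 7
Minor M_12 = 4*-5 - -1*-5 = -25
Minor M_13 = 4*2 - -1*-5 = 3
det = 4*(7) - -5*(-25) + -4*(3)
    = 28 - 125 + -12
    = -109

-109


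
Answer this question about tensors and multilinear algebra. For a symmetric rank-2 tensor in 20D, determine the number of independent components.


A symmetric rank-2 tensor in d dimensions has d(d+1)/2 independent components.
d = 20
d(d+1)/2 = 20 * 21 / 2 = 420 / 2 = 210

210


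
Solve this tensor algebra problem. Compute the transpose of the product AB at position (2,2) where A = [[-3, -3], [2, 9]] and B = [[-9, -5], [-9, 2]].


(AB)^T_{ij} = (AB)_{ji} = sum_k A_{jk} B_{ki}.
For i=2, j=2 we need (AB)_{22}:
A_{21} * B_{12} = 2 * -5 = -10
A_{22} * B_{22} = 9 * 2 = 18
Sum = -10 + 18 = 8

8


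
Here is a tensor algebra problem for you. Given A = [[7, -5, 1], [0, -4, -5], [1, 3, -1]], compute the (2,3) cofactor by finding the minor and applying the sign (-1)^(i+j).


To find cofactor C_{23}, delete row 2 and column 3.
The resulting 2x2 submatrix is: [[7, -5], [1, 3]]
Minor M_{23} = 7*3 - -5*1
  = 21 - -5 = 26
Sign = (-1)^(2+3) = (-1)^5 = -1
Cofactor C_{23} = -1 * 26 = -26

-26


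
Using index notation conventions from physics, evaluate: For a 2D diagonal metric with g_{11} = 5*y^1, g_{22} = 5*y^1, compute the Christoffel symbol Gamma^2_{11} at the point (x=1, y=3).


For a diagonal metric, Gamma^k_{ij} = (1/2) g^{kk} (dg_{ik}/dx_j + dg_{jk}/dx_i - dg_{ij}/dx_k).
The metric is diagonal, so g_{ab} = 0 for a != b.
At the given point: g_{11} = 15, g_{22} = 15
g^{22} = 1/15
dg_{12}/dx_1 = 0 (off-diagonal)
dg_{12}/dx_1 = 0 (off-diagonal)
dg_{11}/dx_2 = dg_{11}/dx_2 = 5
Numerator = 0 + 0 - 5 = -5
Gamma^2_{11} = -5 / (2 * 15) = -1/6

-1/6


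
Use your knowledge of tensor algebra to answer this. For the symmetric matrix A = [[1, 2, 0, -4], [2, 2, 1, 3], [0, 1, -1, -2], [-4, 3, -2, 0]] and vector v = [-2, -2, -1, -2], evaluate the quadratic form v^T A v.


First compute Av:
(Av)_1 = 1*-2 + 2*-2 + 0*-1 + -4*-2 = 2
(Av)_2 = 2*-2 + 2*-2 + 1*-1 + 3*-2 = -15
(Av)_3 = 0*-2 + 1*-2 + -1*-1 + -2*-2 = 3
(Av)_4 = -4*-2 + 3*-2 + -2*-1 + 0*-2 = 4
Av = [2, -15, 3, 4]
Then v^T (Av) = -2*2 + -2*-15 + -1*3 + -2*4
= -4 + 30 + -3 + -8 = 15

15


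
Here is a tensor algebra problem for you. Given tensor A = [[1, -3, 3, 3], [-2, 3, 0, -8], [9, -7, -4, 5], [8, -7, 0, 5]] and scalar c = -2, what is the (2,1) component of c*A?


Scalar multiplication: (cA)_{ij} = c * A_{ij}.
c = -2
A_{21} = -2
(cA)_{21} = -2 * -2 = 4

4


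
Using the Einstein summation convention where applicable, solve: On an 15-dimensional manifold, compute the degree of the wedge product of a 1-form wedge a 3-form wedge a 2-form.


The degree of a wedge product is the sum of the degrees of the individual forms.
Degrees: 1, 3, 2
Total degree = 1 + 3 + 2 = 6

6


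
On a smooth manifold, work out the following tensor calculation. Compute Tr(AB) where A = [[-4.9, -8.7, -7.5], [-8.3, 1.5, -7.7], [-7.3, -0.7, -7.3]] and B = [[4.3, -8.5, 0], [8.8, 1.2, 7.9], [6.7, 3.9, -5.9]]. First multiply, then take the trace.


Tr(AB) = sum_i (AB)_{ii} where (AB)_{ii} = sum_k A_{ik} B_{ki}.
(AB)_{11} = -4.9*4.3 + -8.7*8.8 + -7.5*6.7 = -147.88
(AB)_{22} = -8.3*-8.5 + 1.5*1.2 + -7.7*3.9 = 42.32
(AB)_{33} = -7.3*0 + -0.7*7.9 + -7.3*-5.9 = 37.54
Tr(AB) = -147.88 + 42.32 + 37.54 = -68.02

-68.02


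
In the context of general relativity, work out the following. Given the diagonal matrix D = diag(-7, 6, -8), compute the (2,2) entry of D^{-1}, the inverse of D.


For a diagonal matrix, the inverse has entries (D^{-1})_{ii} = 1/d_{ii}.
The diagonal entries are: d_{11} = -7, d_{22} = 6, d_{33} = -8
We need (D^{-1})_{22} = 1/d_{22} = 1/6 = 1/6

1/6


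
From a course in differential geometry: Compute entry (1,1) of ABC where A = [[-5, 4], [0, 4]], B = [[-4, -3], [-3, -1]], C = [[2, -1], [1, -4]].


(ABC)_{11} = sum_m (AB)_{1m} C_{m1}. First compute row 1 of AB.
(AB)_{11} = -5*-4 + 4*-3 = 8
(AB)_{12} = -5*-3 + 4*-1 = 11
Now contract with column 1 of C:
(AB)_{11} * C_{11} = 8 * 2 = 16
(AB)_{12} * C_{21} = 11 * 1 = 11
(ABC)_{11} = 16 + 11 = 27

27
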